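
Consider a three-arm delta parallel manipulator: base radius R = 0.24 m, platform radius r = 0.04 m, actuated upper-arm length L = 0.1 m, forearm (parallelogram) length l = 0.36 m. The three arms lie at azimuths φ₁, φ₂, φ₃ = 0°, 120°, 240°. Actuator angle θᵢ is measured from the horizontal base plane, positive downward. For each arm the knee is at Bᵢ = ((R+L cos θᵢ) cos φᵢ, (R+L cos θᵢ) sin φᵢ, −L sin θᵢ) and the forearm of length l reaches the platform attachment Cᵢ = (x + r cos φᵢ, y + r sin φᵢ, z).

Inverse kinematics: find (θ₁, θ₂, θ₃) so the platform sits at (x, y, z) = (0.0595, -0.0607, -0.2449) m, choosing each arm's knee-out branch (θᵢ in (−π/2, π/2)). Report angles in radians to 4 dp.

rotate P by −φ1: (0.0595, -0.0607, -0.2449)
  A cos θ + B sin θ = C:  0.1405·cos θ + -0.2449·sin θ = 0.1810
  γ=atan2(-0.2449,0.1405)=-1.0499;  ψ=arccos(0.6411)=0.8749;  θ1=γ+ψ≈-0.1750
arm 2 (φ=120.0°): x'=-0.0823, y'=-0.0212
  e−x'=0.2823;  (l²−L²−(e−x')²−y'²−z²)/2L = -0.1026
  γ=atan2(-0.2449,0.2823)=-0.7145;  ψ=arccos(-0.2746)=1.8490;  θ2=γ+ψ≈1.1345
arm 3 (φ=240.0°): x'=0.0228, y'=0.0819
  A cos θ + B sin θ = C:  0.1772·cos θ + -0.2449·sin θ = 0.1076
  √(A²+B²)=0.3023;  θ3 = -0.9445+1.2067 ≈ 0.2623

θ₁ = -0.1750, θ₂ = 1.1345, θ₃ = 0.2623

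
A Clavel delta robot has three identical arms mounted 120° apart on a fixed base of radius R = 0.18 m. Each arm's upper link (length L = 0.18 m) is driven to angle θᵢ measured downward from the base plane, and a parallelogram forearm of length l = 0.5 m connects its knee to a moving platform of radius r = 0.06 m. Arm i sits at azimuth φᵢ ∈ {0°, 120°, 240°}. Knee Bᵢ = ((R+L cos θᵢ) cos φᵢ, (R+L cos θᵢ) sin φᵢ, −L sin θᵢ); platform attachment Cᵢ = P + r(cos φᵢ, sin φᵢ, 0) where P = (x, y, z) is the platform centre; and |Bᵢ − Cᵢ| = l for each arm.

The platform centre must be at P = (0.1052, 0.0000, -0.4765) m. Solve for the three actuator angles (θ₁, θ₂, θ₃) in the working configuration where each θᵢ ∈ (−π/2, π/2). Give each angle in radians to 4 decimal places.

θ₁ = 0.0874, θ₂ = 0.6112, θ₃ = 0.6112

arm 1 (φ=0.0°): x'=0.1052, y'=0.0000
  A cos θ + B sin θ = C:  0.0148·cos θ + -0.4765·sin θ = -0.0269
  γ=atan2(-0.4765,0.0148)=-1.5397;  ψ=arccos(-0.0564)=1.6272;  θ1=γ+ψ≈0.0874
arm 2 (φ=120.0°): x'=-0.0526, y'=-0.0911
  e−x'=0.1726;  (l²−L²−(e−x')²−y'²−z²)/2L = -0.1321
  θ2 = atan2(B,A) + arccos(C/0.5068) = 0.6112
φ3=240.0° → target in arm frame (-0.0526, 0.0911)
  e−x'=0.1726;  (l²−L²−(e−x')²−y'²−z²)/2L = -0.1321
  γ=atan2(-0.4765,0.1726)=-1.2233;  ψ=arccos(-0.2606)=1.8344;  θ3=γ+ψ≈0.6112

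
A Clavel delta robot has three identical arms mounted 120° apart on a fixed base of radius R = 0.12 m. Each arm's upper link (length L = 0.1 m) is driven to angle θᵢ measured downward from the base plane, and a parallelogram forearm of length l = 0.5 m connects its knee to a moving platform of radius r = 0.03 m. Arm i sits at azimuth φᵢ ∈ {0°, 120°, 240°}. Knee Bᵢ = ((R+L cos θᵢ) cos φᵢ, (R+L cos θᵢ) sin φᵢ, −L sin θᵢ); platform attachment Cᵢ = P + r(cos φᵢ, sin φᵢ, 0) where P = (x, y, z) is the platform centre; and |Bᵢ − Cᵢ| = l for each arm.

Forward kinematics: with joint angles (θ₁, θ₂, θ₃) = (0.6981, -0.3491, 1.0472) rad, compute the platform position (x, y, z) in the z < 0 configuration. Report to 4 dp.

(-0.0533, 0.2088, -0.4618)

arm 1 at φ=0.0°: ρ1 = 0.1666;  O1 = (0.1666, 0.0000, -0.0643)
arm 2 at φ=120.0°: ρ2 = 0.1840;  O2 = (-0.0920, 0.1593, 0.0342)
O3 = (0.1400·cos240.0°, 0.1400·sin240.0°, -0.0866) = (-0.0700, -0.1212, -0.0866)
eliminate P² terms by subtracting sphere 1 from 2 and 3
[-0.5172 0.3186 0.1970]·P = 0.0031;  [-0.4732 -0.2425 -0.0447]·P = -0.0048
det = 0.2762;  x = 0.0028+0.1214z,  y = 0.0143+-0.4211z
sphere 1 gives Az²+Bz+C=0 with A=1.1920, B=0.0767, C=-0.2188;  B²−4AC=1.0493;  roots -0.4618, 0.3975;  negative root z = -0.4618
x = -0.0533, y = 0.2088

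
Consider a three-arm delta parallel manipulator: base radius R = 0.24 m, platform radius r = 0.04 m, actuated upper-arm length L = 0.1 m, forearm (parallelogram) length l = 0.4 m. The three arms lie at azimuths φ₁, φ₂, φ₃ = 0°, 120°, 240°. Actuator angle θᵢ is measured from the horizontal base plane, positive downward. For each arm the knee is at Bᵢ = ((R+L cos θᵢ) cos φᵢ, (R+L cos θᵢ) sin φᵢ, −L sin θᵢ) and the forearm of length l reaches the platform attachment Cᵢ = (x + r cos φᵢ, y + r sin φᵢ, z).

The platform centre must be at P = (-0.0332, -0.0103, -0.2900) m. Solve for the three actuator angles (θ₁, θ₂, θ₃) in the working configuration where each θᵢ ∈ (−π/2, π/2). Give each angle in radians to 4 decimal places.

arm 1 (φ=0.0°): x'=-0.0332, y'=-0.0103
  A cos θ + B sin θ = C:  0.2332·cos θ + -0.2900·sin θ = 0.0571
  √(A²+B²)=0.3721;  θ1 = -0.8935+1.4169 ≈ 0.5233
φ2=120.0° → target in arm frame (0.0077, 0.0339)
  e−x'=0.1923;  (l²−L²−(e−x')²−y'²−z²)/2L = 0.1388
  θ2 = atan2(B,A) + arccos(C/0.3480) = 0.1752
φ3=240.0° → target in arm frame (0.0255, -0.0236)
  e−x'=0.1745;  (l²−L²−(e−x')²−y'²−z²)/2L = 0.1745
  γ=atan2(-0.2900,0.1745)=-1.0292;  ψ=arccos(0.5156)=1.0291;  θ3=γ+ψ≈-0.0001

θ₁ = 0.5233, θ₂ = 0.1752, θ₃ = -0.0001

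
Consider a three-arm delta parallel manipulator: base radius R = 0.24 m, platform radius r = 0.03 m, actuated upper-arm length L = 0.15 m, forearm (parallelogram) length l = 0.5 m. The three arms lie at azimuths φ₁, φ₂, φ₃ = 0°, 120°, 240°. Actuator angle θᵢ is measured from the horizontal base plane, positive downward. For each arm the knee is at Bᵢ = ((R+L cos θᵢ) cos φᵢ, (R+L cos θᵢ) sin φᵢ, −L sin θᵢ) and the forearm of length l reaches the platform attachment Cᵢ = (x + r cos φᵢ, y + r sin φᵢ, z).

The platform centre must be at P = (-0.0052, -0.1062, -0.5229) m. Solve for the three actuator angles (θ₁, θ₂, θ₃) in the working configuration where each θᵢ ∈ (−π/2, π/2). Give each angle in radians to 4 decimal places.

arm 1 (φ=0.0°): x'=-0.0052, y'=-0.1062
  A=0.2152, B=-0.5229, C=(l²−L²−A²−y'²−z²)/(2L)=-0.3450
  γ=atan2(-0.5229,0.2152)=-1.1804;  ψ=arccos(-0.6102)=2.2271;  θ1=γ+ψ≈1.0468
arm 2 (φ=120.0°): x'=-0.0894, y'=0.0576
  A cos θ + B sin θ = C:  0.2994·cos θ + -0.5229·sin θ = -0.4629
  √(A²+B²)=0.6025;  θ2 = -1.0508+2.4469 ≈ 1.3960
arm 3 (φ=240.0°): x'=0.0946, y'=0.0486
  A=0.1154, B=-0.5229, C=(l²−L²−A²−y'²−z²)/(2L)=-0.2054
  √(A²+B²)=0.5355;  θ3 = -1.3535+1.9644 ≈ 0.6109

θ₁ = 1.0468, θ₂ = 1.3960, θ₃ = 0.6109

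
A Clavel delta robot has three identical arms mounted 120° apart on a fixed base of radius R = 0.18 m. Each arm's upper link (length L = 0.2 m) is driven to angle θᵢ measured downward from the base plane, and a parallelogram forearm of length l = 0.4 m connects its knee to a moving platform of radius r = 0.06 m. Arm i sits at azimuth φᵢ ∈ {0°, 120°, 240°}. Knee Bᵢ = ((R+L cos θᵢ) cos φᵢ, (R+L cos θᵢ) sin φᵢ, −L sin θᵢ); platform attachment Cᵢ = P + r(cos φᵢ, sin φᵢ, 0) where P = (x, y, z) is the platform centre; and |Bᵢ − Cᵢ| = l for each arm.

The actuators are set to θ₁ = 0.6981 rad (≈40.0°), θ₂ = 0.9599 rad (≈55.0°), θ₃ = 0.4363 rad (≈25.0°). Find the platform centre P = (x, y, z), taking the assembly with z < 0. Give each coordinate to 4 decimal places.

arm 1 at φ=0.0°: (R−r)+L cos θ1 = 0.2732;  centre 1 = (0.2732, 0.0000, -0.1286)
centre 2 = (0.2347·cos120.0°, 0.2347·sin120.0°, -0.1638) = (-0.1174, 0.2033, -0.1638)
φ3=240.0°: virtual centre (-0.1506, -0.2609, -0.0845), radius l
|centre ₂|²−|centre ₁|² = -0.0092;  |centre ₃|²−|centre ₁|² = 0.0067
linear system: -0.7811x+0.4065y = -0.0092−-0.0705z; -0.8477x+-0.5218y = 0.0067−0.0881z
det = 0.7522;  x = 0.0028+-0.0013z,  y = -0.0174+0.1710z
sphere 1 gives Az²+Bz+C=0 with A=1.0292, B=0.2519, C=-0.0700;  B²−4AC=0.3518;  roots -0.4105, 0.1658;  negative root z = -0.4105
x = 0.0033, y = -0.0876

(0.0033, -0.0876, -0.4105)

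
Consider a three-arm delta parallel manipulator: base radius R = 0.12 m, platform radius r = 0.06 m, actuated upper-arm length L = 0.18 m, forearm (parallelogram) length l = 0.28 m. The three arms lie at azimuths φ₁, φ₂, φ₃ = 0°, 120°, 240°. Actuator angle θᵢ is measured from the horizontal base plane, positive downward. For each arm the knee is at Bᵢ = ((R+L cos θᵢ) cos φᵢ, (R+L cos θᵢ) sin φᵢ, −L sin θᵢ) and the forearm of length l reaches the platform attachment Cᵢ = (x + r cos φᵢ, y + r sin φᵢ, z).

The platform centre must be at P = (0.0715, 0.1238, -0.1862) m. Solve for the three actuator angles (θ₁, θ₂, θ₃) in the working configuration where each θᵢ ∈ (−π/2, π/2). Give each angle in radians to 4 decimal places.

rotate P by −φ1: (0.0715, 0.1238, -0.1862)
  A cos θ + B sin θ = C:  -0.0115·cos θ + -0.1862·sin θ = -0.0115
  γ=atan2(-0.1862,-0.0115)=-1.6325;  ψ=arccos(-0.0615)=1.6323;  θ1=γ+ψ≈-0.0002
φ2=120.0° → target in arm frame (0.0715, -0.1238)
  A cos θ + B sin θ = C:  -0.0115·cos θ + -0.1862·sin θ = -0.0115
  θ2 = atan2(B,A) + arccos(C/0.1866) = 0.0001
arm 3 (φ=240.0°): x'=-0.1430, y'=0.0000
  A=0.2030, B=-0.1862, C=(l²−L²−A²−y'²−z²)/(2L)=-0.0830
  √(A²+B²)=0.2754;  θ3 = -0.7423+1.8767 ≈ 1.1344

θ₁ = -0.0002, θ₂ = 0.0001, θ₃ = 1.1344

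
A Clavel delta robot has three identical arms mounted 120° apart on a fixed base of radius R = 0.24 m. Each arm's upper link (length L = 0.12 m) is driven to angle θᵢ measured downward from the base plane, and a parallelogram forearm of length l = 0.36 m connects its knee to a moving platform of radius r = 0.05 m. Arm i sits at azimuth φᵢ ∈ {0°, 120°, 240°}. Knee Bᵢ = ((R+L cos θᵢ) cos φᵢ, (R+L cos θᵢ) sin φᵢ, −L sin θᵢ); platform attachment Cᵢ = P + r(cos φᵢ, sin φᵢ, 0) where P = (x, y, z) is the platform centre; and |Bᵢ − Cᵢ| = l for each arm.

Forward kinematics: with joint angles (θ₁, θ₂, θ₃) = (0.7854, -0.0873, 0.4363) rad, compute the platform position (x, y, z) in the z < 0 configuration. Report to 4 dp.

φ1=0.0°: virtual centre (0.2749, 0.0000, -0.0849), radius l
centre 2 = (0.3095·cos120.0°, 0.3095·sin120.0°, 0.0105) = (-0.1548, 0.2681, 0.0105)
φ3=240.0°: virtual centre (-0.1494, -0.2587, -0.0507), radius l
eliminate P² terms by subtracting sphere 1 from 2 and 3
plane₁₂: -0.8592x+0.5361y+0.1906z = 0.0132
Cramer: x(z) = -0.0130+0.1504z;  y(z) = 0.0038-0.1146z
quadratic in z: (1.0357)z²+(0.0823)z+(-0.0395)=0, √Δ=0.4130 → z ∈ {-0.2391, 0.1596}; z = -0.2391 (taking z<0)
x = -0.0489, y = 0.0312

(-0.0489, 0.0312, -0.2391)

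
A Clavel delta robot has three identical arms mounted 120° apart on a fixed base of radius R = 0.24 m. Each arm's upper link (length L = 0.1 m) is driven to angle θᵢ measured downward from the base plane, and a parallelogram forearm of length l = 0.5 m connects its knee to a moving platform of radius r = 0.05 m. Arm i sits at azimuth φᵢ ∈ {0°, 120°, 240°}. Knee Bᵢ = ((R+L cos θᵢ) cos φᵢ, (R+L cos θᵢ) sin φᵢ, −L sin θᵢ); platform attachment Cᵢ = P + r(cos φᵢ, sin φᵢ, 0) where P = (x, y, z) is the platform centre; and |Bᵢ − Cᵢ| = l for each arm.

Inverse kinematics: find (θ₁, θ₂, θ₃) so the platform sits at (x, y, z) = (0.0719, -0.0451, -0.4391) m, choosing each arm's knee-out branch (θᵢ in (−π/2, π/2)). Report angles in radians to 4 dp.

arm 1 (φ=0.0°): x'=0.0719, y'=-0.0451
  A=0.1181, B=-0.4391, C=(l²−L²−A²−y'²−z²)/(2L)=0.1560
  √(A²+B²)=0.4547;  θ1 = -1.3081+1.2205 ≈ -0.0876
arm 2 (φ=120.0°): x'=-0.0750, y'=-0.0397
  A cos θ + B sin θ = C:  0.2650·cos θ + -0.4391·sin θ = -0.1231
  γ=atan2(-0.4391,0.2650)=-1.0278;  ψ=arccos(-0.2400)=1.8131;  θ2=γ+ψ≈0.7853
φ3=240.0° → target in arm frame (0.0031, 0.0848)
  e−x'=0.1869;  (l²−L²−(e−x')²−y'²−z²)/2L = 0.0253
  √(A²+B²)=0.4772;  θ3 = -1.1684+1.5177 ≈ 0.3493

θ₁ = -0.0876, θ₂ = 0.7853, θ₃ = 0.3493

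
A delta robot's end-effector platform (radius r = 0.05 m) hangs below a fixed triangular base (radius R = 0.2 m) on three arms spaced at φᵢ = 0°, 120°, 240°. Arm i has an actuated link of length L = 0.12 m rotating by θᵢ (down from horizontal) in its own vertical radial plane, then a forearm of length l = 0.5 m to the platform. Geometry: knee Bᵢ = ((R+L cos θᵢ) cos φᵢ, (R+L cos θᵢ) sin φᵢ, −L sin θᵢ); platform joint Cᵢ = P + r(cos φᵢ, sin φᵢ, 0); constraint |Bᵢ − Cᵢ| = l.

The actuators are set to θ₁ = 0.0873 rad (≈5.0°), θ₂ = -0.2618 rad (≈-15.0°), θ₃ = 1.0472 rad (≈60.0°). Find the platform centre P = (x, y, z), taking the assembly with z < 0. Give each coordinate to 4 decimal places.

(0.0511, 0.1644, -0.4291)

arm 1 at φ=0.0°: e+L cos θ1 = 0.2695;  S1 = (0.2695, 0.0000, -0.0105)
φ2=120.0°: virtual centre (-0.1330, 0.2303, 0.0311), radius l
S3 = (0.2100·cos240.0°, 0.2100·sin240.0°, -0.1039) = (-0.1050, -0.1819, -0.1039)
eliminate P² terms by subtracting sphere 1 from 2 and 3
plane₁₂: -0.8050x+0.4606y+0.0830z = -0.0011
det = 0.6378;  x = 0.0135+-0.0876z,  y = 0.0213+-0.3334z
quadratic in z: (1.1189)z²+(0.0516)z+(-0.1839)=0, √Δ=0.9087 → z ∈ {-0.4291, 0.3830}; z = -0.4291 (taking z<0)
x = 0.0511, y = 0.1644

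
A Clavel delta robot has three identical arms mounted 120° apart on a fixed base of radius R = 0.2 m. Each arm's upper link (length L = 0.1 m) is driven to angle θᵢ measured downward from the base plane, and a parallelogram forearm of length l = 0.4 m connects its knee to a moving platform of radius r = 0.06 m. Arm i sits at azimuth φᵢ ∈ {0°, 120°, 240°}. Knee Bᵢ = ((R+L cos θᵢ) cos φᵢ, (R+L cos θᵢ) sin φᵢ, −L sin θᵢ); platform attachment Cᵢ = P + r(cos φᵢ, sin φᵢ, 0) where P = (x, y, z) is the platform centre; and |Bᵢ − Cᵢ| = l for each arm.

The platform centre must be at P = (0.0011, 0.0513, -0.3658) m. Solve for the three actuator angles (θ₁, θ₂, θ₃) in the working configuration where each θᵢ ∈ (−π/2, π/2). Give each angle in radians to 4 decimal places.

θ₁ = 0.4362, θ₂ = 0.1743, θ₃ = 0.6975

arm 1 (φ=0.0°): x'=0.0011, y'=0.0513
  A cos θ + B sin θ = C:  0.1389·cos θ + -0.3658·sin θ = -0.0287
  γ=atan2(-0.3658,0.1389)=-1.2079;  ψ=arccos(-0.0733)=1.6441;  θ1=γ+ψ≈0.4362
arm 2 (φ=120.0°): x'=0.0439, y'=-0.0266
  A=0.0961, B=-0.3658, C=(l²−L²−A²−y'²−z²)/(2L)=0.0312
  γ=atan2(-0.3658,0.0961)=-1.3138;  ψ=arccos(0.0825)=1.4882;  θ2=γ+ψ≈0.1743
arm 3 (φ=240.0°): x'=-0.0450, y'=-0.0247
  A cos θ + B sin θ = C:  0.1850·cos θ + -0.3658·sin θ = -0.0932
  θ3 = atan2(B,A) + arccos(C/0.4099) = 0.6975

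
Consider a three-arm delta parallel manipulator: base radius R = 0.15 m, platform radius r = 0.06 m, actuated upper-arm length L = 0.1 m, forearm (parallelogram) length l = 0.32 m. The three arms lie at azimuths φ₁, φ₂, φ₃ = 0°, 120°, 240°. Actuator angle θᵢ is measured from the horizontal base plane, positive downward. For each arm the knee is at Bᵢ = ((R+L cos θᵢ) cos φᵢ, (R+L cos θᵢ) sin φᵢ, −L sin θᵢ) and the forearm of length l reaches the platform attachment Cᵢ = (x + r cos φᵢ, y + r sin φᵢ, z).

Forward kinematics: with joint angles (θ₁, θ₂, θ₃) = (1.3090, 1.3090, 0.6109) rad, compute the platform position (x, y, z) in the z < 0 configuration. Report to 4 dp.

arm 1 at φ=0.0°: e+L cos θ1 = 0.1159;  S1 = (0.1159, 0.0000, -0.0966)
φ2=120.0°: virtual centre (-0.0579, 0.1004, -0.0966), radius l
φ3=240.0°: virtual centre (-0.0860, -0.1489, -0.0574), radius l
subtract pairs → two planes through P
[-0.3476 0.2007 0.0000]·P = 0.0000;  [-0.4037 -0.2978 0.0785]·P = 0.0101
Cramer: x(z) = -0.0110+0.0853z;  y(z) = -0.0190+0.1478z
into |P−S₁|² = l²: 1.0291z² + 0.1659z + -0.0766 = 0;  Δ = 0.3429;  z = -0.3651 or 0.2039 → z<0 root = -0.3651
x = -0.0421, y = -0.0730

(-0.0421, -0.0730, -0.3651)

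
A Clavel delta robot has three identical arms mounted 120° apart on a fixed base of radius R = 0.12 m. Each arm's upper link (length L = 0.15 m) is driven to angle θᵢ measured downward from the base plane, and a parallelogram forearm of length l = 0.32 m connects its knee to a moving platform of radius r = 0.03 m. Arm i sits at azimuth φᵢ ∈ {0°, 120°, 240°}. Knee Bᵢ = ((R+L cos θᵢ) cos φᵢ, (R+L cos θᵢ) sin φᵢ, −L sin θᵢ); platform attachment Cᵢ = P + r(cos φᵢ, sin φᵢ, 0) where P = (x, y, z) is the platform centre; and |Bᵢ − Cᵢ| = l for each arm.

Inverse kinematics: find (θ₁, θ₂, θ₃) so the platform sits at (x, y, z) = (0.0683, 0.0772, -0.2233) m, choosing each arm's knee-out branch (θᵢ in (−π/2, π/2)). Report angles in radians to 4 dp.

θ₁ = -0.2615, θ₂ = -0.0002, θ₃ = 0.7856

rotate P by −φ1: (0.0683, 0.0772, -0.2233)
  A=0.0217, B=-0.2233, C=(l²−L²−A²−y'²−z²)/(2L)=0.0787
  √(A²+B²)=0.2244;  θ1 = -1.4739+1.2124 ≈ -0.2615
rotate P by −φ2: (0.0327, -0.0977, -0.2233)
  A=0.0573, B=-0.2233, C=(l²−L²−A²−y'²−z²)/(2L)=0.0573
  γ=atan2(-0.2233,0.0573)=-1.3196;  ψ=arccos(0.2487)=1.3195;  θ2=γ+ψ≈-0.0002
arm 3 (φ=240.0°): x'=-0.1010, y'=0.0205
  e−x'=0.1910;  (l²−L²−(e−x')²−y'²−z²)/2L = -0.0229
  γ=atan2(-0.2233,0.1910)=-0.8632;  ψ=arccos(-0.0779)=1.6488;  θ3=γ+ψ≈0.7856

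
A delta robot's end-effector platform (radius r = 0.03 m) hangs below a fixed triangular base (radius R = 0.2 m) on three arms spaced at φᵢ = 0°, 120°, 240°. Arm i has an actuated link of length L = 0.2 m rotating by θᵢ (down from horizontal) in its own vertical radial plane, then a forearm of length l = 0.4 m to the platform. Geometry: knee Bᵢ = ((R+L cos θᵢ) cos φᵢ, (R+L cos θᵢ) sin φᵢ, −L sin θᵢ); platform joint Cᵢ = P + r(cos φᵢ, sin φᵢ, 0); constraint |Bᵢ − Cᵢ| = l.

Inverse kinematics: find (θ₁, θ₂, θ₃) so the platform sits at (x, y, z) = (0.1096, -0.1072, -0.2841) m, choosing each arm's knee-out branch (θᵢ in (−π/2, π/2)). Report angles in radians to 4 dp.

φ1=0.0° → target in arm frame (0.1096, -0.1072)
  e−x'=0.0604;  (l²−L²−(e−x')²−y'²−z²)/2L = 0.0604
  √(A²+B²)=0.2904;  θ1 = -1.3613+1.3614 ≈ 0.0001
φ2=120.0° → target in arm frame (-0.1476, -0.0413)
  A cos θ + B sin θ = C:  0.3176·cos θ + -0.2841·sin θ = -0.1583
  γ=atan2(-0.2841,0.3176)=-0.7297;  ψ=arccos(-0.3714)=1.9513;  θ2=γ+ψ≈1.2216
arm 3 (φ=240.0°): x'=0.0380, y'=0.1485
  A cos θ + B sin θ = C:  0.1320·cos θ + -0.2841·sin θ = -0.0005
  √(A²+B²)=0.3133;  θ3 = -1.1360+1.5723 ≈ 0.4363

θ₁ = 0.0001, θ₂ = 1.2216, θ₃ = 0.4363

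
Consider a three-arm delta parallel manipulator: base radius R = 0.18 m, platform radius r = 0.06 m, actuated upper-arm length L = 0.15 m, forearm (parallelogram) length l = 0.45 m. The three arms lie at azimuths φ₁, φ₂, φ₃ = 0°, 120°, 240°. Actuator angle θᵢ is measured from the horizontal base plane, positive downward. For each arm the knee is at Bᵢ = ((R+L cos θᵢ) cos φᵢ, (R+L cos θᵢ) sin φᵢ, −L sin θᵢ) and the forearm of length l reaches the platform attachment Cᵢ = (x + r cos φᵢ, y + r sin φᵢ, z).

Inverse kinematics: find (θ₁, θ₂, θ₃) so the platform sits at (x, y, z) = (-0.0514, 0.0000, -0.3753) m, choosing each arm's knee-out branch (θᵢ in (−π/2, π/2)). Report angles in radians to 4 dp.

θ₁ = 0.3494, θ₂ = 0.0001, θ₃ = 0.0001

φ1=0.0° → target in arm frame (-0.0514, 0.0000)
  A=0.1714, B=-0.3753, C=(l²−L²−A²−y'²−z²)/(2L)=0.0326
  √(A²+B²)=0.4126;  θ1 = -1.1424+1.4918 ≈ 0.3494
rotate P by −φ2: (0.0257, 0.0445, -0.3753)
  A=0.0943, B=-0.3753, C=(l²−L²−A²−y'²−z²)/(2L)=0.0943
  θ2 = atan2(B,A) + arccos(C/0.3870) = 0.0001
arm 3 (φ=240.0°): x'=0.0257, y'=-0.0445
  A=0.0943, B=-0.3753, C=(l²−L²−A²−y'²−z²)/(2L)=0.0943
  γ=atan2(-0.3753,0.0943)=-1.3246;  ψ=arccos(0.2436)=1.3248;  θ3=γ+ψ≈0.0001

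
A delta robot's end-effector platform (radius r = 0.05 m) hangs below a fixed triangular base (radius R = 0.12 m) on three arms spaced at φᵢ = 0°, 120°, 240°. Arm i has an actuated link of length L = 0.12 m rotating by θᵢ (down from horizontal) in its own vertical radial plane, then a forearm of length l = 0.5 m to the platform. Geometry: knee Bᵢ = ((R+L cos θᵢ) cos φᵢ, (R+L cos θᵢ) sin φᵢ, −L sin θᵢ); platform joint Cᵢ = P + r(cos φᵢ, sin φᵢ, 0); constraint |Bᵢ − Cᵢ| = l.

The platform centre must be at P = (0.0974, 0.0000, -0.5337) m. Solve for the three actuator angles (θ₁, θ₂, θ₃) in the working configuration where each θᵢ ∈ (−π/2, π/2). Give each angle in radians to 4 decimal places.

arm 1 (φ=0.0°): x'=0.0974, y'=0.0000
  A=-0.0274, B=-0.5337, C=(l²−L²−A²−y'²−z²)/(2L)=-0.2083
  θ1 = atan2(B,A) + arccos(C/0.5344) = 0.3491
arm 2 (φ=120.0°): x'=-0.0487, y'=-0.0844
  A=0.1187, B=-0.5337, C=(l²−L²−A²−y'²−z²)/(2L)=-0.2935
  θ2 = atan2(B,A) + arccos(C/0.5467) = 0.7855
φ3=240.0° → target in arm frame (-0.0487, 0.0844)
  e−x'=0.1187;  (l²−L²−(e−x')²−y'²−z²)/2L = -0.2935
  √(A²+B²)=0.5467;  θ3 = -1.3519+2.1375 ≈ 0.7855

θ₁ = 0.3491, θ₂ = 0.7855, θ₃ = 0.7855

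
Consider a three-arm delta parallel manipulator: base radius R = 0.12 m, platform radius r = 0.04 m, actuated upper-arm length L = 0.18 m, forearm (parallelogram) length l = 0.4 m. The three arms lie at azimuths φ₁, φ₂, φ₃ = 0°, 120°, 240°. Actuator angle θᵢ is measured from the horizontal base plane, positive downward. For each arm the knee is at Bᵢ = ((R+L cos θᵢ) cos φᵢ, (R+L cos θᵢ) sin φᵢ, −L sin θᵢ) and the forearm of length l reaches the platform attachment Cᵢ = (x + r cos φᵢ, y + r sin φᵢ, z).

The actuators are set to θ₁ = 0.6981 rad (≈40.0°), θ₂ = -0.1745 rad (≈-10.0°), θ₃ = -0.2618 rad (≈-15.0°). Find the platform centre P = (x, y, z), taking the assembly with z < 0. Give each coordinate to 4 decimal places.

(-0.1402, -0.0101, -0.2937)

arm 1 at φ=0.0°: e+L cos θ1 = 0.2179;  S1 = (0.2179, 0.0000, -0.1157)
arm 2 at φ=120.0°: e+L cos θ2 = 0.2573;  S2 = (-0.1286, 0.2228, 0.0313)
S3 = (0.2539·cos240.0°, 0.2539·sin240.0°, 0.0466) = (-0.1269, -0.2199, 0.0466)
subtract pairs → two planes through P
plane₁₂: -0.6930x+0.4456y+0.2939z = 0.0063
Cramer: x(z) = -0.0087+0.4474z;  y(z) = 0.0006+0.0364z
quadratic in z: (1.2015)z²+(0.0286)z+(-0.0953)=0, √Δ=0.6772 → z ∈ {-0.2937, 0.2699}; z = -0.2937 (taking z<0)
x = -0.1402, y = -0.0101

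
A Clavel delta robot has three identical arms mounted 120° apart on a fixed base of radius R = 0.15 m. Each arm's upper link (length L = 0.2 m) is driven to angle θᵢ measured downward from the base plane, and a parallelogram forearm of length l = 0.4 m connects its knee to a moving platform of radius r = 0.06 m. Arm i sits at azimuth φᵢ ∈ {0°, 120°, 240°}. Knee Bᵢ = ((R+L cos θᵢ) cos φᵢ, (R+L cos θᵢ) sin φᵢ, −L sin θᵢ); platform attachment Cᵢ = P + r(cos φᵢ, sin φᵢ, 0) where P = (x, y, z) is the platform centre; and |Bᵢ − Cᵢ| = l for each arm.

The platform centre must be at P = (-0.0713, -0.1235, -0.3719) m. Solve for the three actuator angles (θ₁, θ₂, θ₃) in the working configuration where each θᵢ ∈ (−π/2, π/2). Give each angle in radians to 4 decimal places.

rotate P by −φ1: (-0.0713, -0.1235, -0.3719)
  A cos θ + B sin θ = C:  0.1613·cos θ + -0.3719·sin θ = -0.1489
  γ=atan2(-0.3719,0.1613)=-1.1616;  ψ=arccos(-0.3674)=1.9470;  θ1=γ+ψ≈0.7855
arm 2 (φ=120.0°): x'=-0.0713, y'=0.1235
  e−x'=0.1613;  (l²−L²−(e−x')²−y'²−z²)/2L = -0.1490
  γ=atan2(-0.3719,0.1613)=-1.1616;  ψ=arccos(-0.3674)=1.9471;  θ2=γ+ψ≈0.7855
φ3=240.0° → target in arm frame (0.1426, 0.0000)
  A cos θ + B sin θ = C:  -0.0526·cos θ + -0.3719·sin θ = -0.0527
  γ=atan2(-0.3719,-0.0526)=-1.7113;  ψ=arccos(-0.1403)=1.7115;  θ3=γ+ψ≈0.0002

θ₁ = 0.7855, θ₂ = 0.7855, θ₃ = 0.0002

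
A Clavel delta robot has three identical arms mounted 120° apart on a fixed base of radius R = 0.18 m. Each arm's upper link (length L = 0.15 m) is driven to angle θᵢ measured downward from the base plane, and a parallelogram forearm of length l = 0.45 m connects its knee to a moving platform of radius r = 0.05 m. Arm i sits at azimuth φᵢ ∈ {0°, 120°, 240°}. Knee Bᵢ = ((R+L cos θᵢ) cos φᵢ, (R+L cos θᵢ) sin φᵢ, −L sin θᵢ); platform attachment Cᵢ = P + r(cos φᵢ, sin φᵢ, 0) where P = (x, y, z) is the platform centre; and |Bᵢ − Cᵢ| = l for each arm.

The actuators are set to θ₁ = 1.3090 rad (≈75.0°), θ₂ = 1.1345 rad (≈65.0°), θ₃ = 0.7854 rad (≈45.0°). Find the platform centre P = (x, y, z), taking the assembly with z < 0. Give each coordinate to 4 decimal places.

S1 = (0.1688·cos0.0°, 0.1688·sin0.0°, -0.1449) = (0.1688, 0.0000, -0.1449)
S2 = (0.1934·cos120.0°, 0.1934·sin120.0°, -0.1359) = (-0.0967, 0.1675, -0.1359)
S3 = (0.2361·cos240.0°, 0.2361·sin240.0°, -0.1061) = (-0.1180, -0.2044, -0.1061)
eliminate P² terms by subtracting sphere 1 from 2 and 3
plane₁₂: -0.5310x+0.3350y+0.0179z = 0.0064
Cramer: x(z) = -0.0207+0.0814z;  y(z) = -0.0137+0.0757z
sphere 1 gives Az²+Bz+C=0 with A=1.0124, B=0.2568, C=-0.1454;  B²−4AC=0.6548;  roots -0.5265, 0.2728;  negative root z = -0.5265
x = -0.0635, y = -0.0536

(-0.0635, -0.0536, -0.5265)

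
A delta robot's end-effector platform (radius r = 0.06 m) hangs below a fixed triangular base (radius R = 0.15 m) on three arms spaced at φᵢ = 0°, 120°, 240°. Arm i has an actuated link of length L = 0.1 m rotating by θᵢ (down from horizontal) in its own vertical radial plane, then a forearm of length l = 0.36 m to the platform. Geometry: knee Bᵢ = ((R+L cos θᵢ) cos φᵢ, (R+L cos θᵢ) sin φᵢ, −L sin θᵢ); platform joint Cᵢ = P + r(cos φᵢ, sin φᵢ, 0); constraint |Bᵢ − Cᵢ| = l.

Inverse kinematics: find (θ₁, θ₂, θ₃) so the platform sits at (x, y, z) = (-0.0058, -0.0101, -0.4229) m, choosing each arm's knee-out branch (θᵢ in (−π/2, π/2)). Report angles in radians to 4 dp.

θ₁ = 1.1338, θ₂ = 1.1341, θ₃ = 1.0467

φ1=0.0° → target in arm frame (-0.0058, -0.0101)
  A=0.0958, B=-0.4229, C=(l²−L²−A²−y'²−z²)/(2L)=-0.3426
  √(A²+B²)=0.4336;  θ1 = -1.3480+2.4818 ≈ 1.1338
rotate P by −φ2: (-0.0058, 0.0101, -0.4229)
  A=0.0958, B=-0.4229, C=(l²−L²−A²−y'²−z²)/(2L)=-0.3427
  √(A²+B²)=0.4336;  θ2 = -1.3479+2.4820 ≈ 1.1341
rotate P by −φ3: (0.0116, 0.0000, -0.4229)
  A=0.0784, B=-0.4229, C=(l²−L²−A²−y'²−z²)/(2L)=-0.3269
  √(A²+B²)=0.4301;  θ3 = -1.3876+2.4343 ≈ 1.0467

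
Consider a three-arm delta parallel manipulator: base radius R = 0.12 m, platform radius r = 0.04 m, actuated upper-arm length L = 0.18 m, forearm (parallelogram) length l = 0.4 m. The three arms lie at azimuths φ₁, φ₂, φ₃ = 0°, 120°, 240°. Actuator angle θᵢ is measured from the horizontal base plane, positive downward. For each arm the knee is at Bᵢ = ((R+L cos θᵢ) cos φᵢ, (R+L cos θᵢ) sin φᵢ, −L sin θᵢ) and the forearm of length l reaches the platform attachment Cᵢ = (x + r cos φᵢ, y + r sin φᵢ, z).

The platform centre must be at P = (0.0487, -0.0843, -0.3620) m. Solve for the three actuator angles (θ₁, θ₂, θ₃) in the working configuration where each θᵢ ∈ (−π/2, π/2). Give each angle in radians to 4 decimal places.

φ1=0.0° → target in arm frame (0.0487, -0.0843)
  A=0.0313, B=-0.3620, C=(l²−L²−A²−y'²−z²)/(2L)=-0.0320
  θ1 = atan2(B,A) + arccos(C/0.3634) = 0.1745
arm 2 (φ=120.0°): x'=-0.0974, y'=0.0000
  A cos θ + B sin θ = C:  0.1774·cos θ + -0.3620·sin θ = -0.0969
  θ2 = atan2(B,A) + arccos(C/0.4031) = 0.6984
arm 3 (φ=240.0°): x'=0.0487, y'=0.0843
  A cos θ + B sin θ = C:  0.0313·cos θ + -0.3620·sin θ = -0.0320
  γ=atan2(-0.3620,0.0313)=-1.4844;  ψ=arccos(-0.0882)=1.6591;  θ3=γ+ψ≈0.1747

θ₁ = 0.1745, θ₂ = 0.6984, θ₃ = 0.1747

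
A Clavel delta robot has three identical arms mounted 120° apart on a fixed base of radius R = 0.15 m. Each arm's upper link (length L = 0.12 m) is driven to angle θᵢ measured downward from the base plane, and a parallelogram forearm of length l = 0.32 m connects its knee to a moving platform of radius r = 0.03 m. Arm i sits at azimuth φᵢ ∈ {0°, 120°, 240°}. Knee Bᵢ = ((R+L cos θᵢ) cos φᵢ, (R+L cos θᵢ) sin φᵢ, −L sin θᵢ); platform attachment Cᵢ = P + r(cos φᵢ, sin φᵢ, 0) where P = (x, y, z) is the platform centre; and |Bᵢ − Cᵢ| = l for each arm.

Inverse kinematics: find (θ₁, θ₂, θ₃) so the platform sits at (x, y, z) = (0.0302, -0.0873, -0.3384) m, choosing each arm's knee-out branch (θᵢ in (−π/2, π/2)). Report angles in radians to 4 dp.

φ1=0.0° → target in arm frame (0.0302, -0.0873)
  A=0.0898, B=-0.3384, C=(l²−L²−A²−y'²−z²)/(2L)=-0.1758
  γ=atan2(-0.3384,0.0898)=-1.3114;  ψ=arccos(-0.5022)=2.0970;  θ1=γ+ψ≈0.7856
φ2=120.0° → target in arm frame (-0.0907, 0.0175)
  A=0.2107, B=-0.3384, C=(l²−L²−A²−y'²−z²)/(2L)=-0.2967
  θ2 = atan2(B,A) + arccos(C/0.3986) = 1.3965
rotate P by −φ3: (0.0605, 0.0698, -0.3384)
  A=0.0595, B=-0.3384, C=(l²−L²−A²−y'²−z²)/(2L)=-0.1455
  θ3 = atan2(B,A) + arccos(C/0.3436) = 0.6114

θ₁ = 0.7856, θ₂ = 1.3965, θ₃ = 0.6114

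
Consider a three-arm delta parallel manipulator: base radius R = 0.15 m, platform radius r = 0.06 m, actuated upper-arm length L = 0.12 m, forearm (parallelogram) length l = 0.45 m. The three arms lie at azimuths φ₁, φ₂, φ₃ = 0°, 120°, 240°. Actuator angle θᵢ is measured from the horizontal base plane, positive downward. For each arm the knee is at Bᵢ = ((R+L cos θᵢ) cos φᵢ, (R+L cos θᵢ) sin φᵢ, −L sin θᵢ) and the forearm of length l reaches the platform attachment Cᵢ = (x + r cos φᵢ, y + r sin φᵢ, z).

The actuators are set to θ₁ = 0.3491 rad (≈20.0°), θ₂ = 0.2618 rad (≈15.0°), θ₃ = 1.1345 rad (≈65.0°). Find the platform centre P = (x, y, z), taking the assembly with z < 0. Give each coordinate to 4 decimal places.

(0.0675, 0.1423, -0.4460)

arm 1 at φ=0.0°: e+L cos θ1 = 0.2028;  S1 = (0.2028, 0.0000, -0.0410)
φ2=120.0°: virtual centre (-0.1030, 0.1783, -0.0311), radius l
φ3=240.0°: virtual centre (-0.0704, -0.1219, -0.1088), radius l
|S₂|²−|S₁|² = 0.0006;  |S₃|²−|S₁|² = -0.0112
[-0.6114 0.3566 0.0200]·P = 0.0006;  [-0.5462 -0.2437 -0.1354]·P = -0.0112
det = 0.3438;  x = 0.0112+-0.1263z,  y = 0.0208+-0.2726z
into |P−S₁|² = l²: 1.0902z² + 0.1192z + -0.1637 = 0;  Δ = 0.7280;  z = -0.4460 or 0.3367 → z<0 root = -0.4460
x = 0.0675, y = 0.1423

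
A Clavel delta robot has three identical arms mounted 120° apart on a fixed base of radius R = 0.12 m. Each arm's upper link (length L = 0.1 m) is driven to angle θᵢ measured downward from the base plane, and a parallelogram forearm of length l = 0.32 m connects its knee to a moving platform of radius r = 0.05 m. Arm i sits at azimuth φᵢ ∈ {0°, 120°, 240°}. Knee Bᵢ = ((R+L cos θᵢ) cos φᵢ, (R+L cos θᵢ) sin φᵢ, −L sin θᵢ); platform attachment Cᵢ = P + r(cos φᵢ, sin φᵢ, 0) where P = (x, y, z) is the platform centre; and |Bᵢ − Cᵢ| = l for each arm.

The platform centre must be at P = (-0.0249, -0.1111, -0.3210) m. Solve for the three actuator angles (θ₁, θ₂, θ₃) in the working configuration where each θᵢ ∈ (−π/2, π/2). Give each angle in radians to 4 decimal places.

θ₁ = 0.7857, θ₂ = 1.0474, θ₃ = 0.0871

arm 1 (φ=0.0°): x'=-0.0249, y'=-0.1111
  e−x'=0.0949;  (l²−L²−(e−x')²−y'²−z²)/2L = -0.1600
  √(A²+B²)=0.3347;  θ1 = -1.2833+2.0690 ≈ 0.7857
φ2=120.0° → target in arm frame (-0.0838, 0.0771)
  A=0.1538, B=-0.3210, C=(l²−L²−A²−y'²−z²)/(2L)=-0.2012
  √(A²+B²)=0.3559;  θ2 = -1.1241+2.1714 ≈ 1.0474
rotate P by −φ3: (0.1087, 0.0340, -0.3210)
  A cos θ + B sin θ = C:  -0.0387·cos θ + -0.3210·sin θ = -0.0665
  θ3 = atan2(B,A) + arccos(C/0.3233) = 0.0871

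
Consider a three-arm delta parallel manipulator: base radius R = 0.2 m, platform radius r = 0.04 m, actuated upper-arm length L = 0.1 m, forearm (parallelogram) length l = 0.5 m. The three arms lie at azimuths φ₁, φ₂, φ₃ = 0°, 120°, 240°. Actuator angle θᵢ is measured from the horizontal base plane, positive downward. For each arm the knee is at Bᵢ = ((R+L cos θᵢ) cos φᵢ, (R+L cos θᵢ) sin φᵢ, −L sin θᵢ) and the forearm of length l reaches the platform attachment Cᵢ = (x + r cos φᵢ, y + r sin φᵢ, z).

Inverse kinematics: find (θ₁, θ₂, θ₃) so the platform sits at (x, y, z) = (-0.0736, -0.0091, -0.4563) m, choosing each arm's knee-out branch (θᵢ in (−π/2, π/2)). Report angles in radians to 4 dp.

θ₁ = 0.6980, θ₂ = 0.1748, θ₃ = 0.0876

rotate P by −φ1: (-0.0736, -0.0091, -0.4563)
  A=0.2336, B=-0.4563, C=(l²−L²−A²−y'²−z²)/(2L)=-0.1143
  γ=atan2(-0.4563,0.2336)=-1.0976;  ψ=arccos(-0.2230)=1.7957;  θ1=γ+ψ≈0.6980
φ2=120.0° → target in arm frame (0.0289, 0.0683)
  A=0.1311, B=-0.4563, C=(l²−L²−A²−y'²−z²)/(2L)=0.0497
  √(A²+B²)=0.4748;  θ2 = -1.2911+1.4659 ≈ 0.1748
φ3=240.0° → target in arm frame (0.0447, -0.0592)
  A=0.1153, B=-0.4563, C=(l²−L²−A²−y'²−z²)/(2L)=0.0749
  γ=atan2(-0.4563,0.1153)=-1.3233;  ψ=arccos(0.1592)=1.4109;  θ3=γ+ψ≈0.0876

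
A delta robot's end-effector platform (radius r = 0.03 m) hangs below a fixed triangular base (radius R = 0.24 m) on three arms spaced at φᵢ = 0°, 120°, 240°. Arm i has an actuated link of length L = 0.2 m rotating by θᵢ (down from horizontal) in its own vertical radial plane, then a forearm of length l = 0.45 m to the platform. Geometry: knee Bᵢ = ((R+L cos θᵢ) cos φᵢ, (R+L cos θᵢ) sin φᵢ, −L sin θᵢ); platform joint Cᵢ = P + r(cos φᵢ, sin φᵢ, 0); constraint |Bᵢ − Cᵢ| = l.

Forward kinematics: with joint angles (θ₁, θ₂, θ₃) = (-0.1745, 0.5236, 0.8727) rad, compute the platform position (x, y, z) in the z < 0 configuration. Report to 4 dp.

(0.0972, 0.0431, -0.2889)

arm 1 at φ=0.0°: ρ1 = 0.4070;  O1 = (0.4070, 0.0000, 0.0347)
arm 2 at φ=120.0°: ρ2 = 0.3832;  O2 = (-0.1916, 0.3319, -0.1000)
arm 3 at φ=240.0°: ρ3 = 0.3386;  O3 = (-0.1693, -0.2932, -0.1532)
subtract pairs → two planes through P
plane₁₂: -1.1971x+0.6637y+-0.2694z = -0.0100
det = 1.4669;  x = 0.0170+-0.2778z,  y = 0.0156+-0.0951z
quadratic in z: (1.0862)z²+(0.1442)z+(-0.0490)=0, √Δ=0.4833 → z ∈ {-0.2889, 0.1561}; z = -0.2889 (taking z<0)
x = 0.0972, y = 0.0431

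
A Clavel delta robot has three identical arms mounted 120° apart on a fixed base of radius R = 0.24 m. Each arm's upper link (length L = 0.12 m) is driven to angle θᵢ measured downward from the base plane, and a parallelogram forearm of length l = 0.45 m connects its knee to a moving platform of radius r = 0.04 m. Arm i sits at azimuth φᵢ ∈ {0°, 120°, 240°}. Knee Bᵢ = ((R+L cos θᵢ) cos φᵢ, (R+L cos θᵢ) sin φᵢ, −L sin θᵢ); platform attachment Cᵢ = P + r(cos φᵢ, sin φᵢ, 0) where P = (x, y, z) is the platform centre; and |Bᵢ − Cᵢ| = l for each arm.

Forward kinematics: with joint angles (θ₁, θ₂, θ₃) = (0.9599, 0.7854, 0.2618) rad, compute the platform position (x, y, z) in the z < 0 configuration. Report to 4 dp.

(-0.0527, -0.0526, -0.4087)

arm 1 at φ=0.0°: ρ1 = 0.2688;  S1 = (0.2688, 0.0000, -0.0983)
arm 2 at φ=120.0°: ρ2 = 0.2849;  S2 = (-0.1424, 0.2467, -0.0849)
φ3=240.0°: virtual centre (-0.1580, -0.2736, -0.0311), radius l
eliminate P² terms by subtracting sphere 1 from 2 and 3
linear system: -0.8225x+0.4934y = 0.0064−0.0269z; -0.8536x+-0.5472y = 0.0188−0.1345z
Cramer: x(z) = -0.0147+0.0930z;  y(z) = -0.0115+0.1006z
into |P−S₁|² = l²: 1.0188z² + 0.1415z + -0.1123 = 0;  Δ = 0.4777;  z = -0.4087 or 0.2698 → z<0 root = -0.4087
x = -0.0527, y = -0.0526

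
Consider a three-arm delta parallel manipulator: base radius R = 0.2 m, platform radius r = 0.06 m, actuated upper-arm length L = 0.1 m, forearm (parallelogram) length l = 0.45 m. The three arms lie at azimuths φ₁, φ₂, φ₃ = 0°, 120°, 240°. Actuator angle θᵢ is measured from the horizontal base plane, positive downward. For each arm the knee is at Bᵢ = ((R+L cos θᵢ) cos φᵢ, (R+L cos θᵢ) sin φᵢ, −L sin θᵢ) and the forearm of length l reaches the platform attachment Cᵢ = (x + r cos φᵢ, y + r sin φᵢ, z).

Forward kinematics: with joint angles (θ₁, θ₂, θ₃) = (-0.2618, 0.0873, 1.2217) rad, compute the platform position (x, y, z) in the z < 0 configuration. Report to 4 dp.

(0.1107, 0.1277, -0.3869)

φ1=0.0°: virtual centre (0.2366, 0.0000, 0.0259), radius l
arm 2 at φ=120.0°: (R−r)+L cos θ2 = 0.2396;  S2 = (-0.1198, 0.2075, -0.0087)
arm 3 at φ=240.0°: (R−r)+L cos θ3 = 0.1742;  S3 = (-0.0871, -0.1509, -0.0940)
eliminate P² terms by subtracting sphere 1 from 2 and 3
[-0.7128 0.4150 -0.0692]·P = 0.0008;  [-0.6474 -0.3017 -0.2397]·P = -0.0175
det = 0.4838;  x = 0.0145+-0.2488z,  y = 0.0269+-0.2606z
into |P−S₁|² = l²: 1.1298z² + 0.0448z + -0.1518 = 0;  Δ = 0.6879;  z = -0.3869 or 0.3472 → z<0 root = -0.3869
x = 0.1107, y = 0.1277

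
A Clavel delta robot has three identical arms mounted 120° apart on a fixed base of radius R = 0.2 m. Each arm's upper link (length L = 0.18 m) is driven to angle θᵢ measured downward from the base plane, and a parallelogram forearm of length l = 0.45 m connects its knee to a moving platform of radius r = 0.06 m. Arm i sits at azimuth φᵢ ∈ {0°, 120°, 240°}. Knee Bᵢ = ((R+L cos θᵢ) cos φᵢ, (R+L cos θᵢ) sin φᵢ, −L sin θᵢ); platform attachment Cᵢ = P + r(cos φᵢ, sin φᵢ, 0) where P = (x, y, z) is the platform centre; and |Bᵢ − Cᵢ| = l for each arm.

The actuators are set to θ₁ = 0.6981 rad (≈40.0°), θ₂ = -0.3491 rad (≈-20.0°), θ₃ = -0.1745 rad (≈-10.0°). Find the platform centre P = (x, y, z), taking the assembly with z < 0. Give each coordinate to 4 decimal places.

(-0.1274, 0.0162, -0.3106)

φ1=0.0°: virtual centre (0.2779, 0.0000, -0.1157), radius l
S2 = (0.3091·cos120.0°, 0.3091·sin120.0°, 0.0616) = (-0.1546, 0.2677, 0.0616)
S3 = (0.3173·cos240.0°, 0.3173·sin240.0°, 0.0313) = (-0.1586, -0.2748, 0.0313)
eliminate P² terms by subtracting sphere 1 from 2 and 3
linear system: -0.8649x+0.5355y = 0.0088−0.3545z; -0.8730x+-0.5495y = 0.0110−0.2939z
Cramer: x(z) = -0.0114+0.3736z;  y(z) = -0.0020-0.0587z
sphere 1 gives Az²+Bz+C=0 with A=1.1430, B=0.0155, C=-0.1054;  B²−4AC=0.4823;  roots -0.3106, 0.2970;  negative root z = -0.3106
x = -0.1274, y = 0.0162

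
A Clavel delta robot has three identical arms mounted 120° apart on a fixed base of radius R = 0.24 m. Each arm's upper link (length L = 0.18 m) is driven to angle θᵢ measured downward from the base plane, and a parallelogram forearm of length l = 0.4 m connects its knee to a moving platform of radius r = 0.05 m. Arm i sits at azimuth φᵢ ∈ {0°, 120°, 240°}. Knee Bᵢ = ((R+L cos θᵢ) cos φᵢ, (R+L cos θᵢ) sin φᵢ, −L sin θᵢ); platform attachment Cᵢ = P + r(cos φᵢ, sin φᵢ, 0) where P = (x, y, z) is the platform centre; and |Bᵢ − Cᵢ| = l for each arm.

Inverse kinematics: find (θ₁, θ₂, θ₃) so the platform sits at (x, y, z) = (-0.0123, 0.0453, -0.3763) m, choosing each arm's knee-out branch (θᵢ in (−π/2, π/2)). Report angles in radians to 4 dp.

rotate P by −φ1: (-0.0123, 0.0453, -0.3763)
  A=0.2023, B=-0.3763, C=(l²−L²−A²−y'²−z²)/(2L)=-0.1583
  θ1 = atan2(B,A) + arccos(C/0.4272) = 0.8728
rotate P by −φ2: (0.0454, -0.0120, -0.3763)
  A cos θ + B sin θ = C:  0.1446·cos θ + -0.3763·sin θ = -0.0974
  γ=atan2(-0.3763,0.1446)=-1.2039;  ψ=arccos(-0.2416)=1.8148;  θ2=γ+ψ≈0.6109
φ3=240.0° → target in arm frame (-0.0331, -0.0333)
  e−x'=0.2231;  (l²−L²−(e−x')²−y'²−z²)/2L = -0.1802
  √(A²+B²)=0.4375;  θ3 = -1.0357+1.9954 ≈ 0.9597

θ₁ = 0.8728, θ₂ = 0.6109, θ₃ = 0.9597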